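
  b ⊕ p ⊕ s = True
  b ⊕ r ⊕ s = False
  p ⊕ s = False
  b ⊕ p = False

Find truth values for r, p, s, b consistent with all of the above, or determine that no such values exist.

r = False; p = True; s = True; b = True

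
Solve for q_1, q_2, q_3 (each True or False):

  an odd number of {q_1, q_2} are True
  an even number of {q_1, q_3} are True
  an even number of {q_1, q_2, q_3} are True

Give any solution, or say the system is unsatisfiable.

q_1: True, q_2: False, q_3: True

{q_1, q_2}: 1 true → odd ✓
{q_1, q_3}: 2 true → even ✓
{q_1, q_2, q_3}: 2 true → even ✓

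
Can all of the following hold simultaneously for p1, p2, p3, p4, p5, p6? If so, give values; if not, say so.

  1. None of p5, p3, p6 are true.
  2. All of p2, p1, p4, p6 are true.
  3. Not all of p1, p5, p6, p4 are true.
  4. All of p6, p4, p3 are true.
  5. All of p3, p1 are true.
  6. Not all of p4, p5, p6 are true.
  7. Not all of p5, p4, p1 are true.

The formula is unsatisfiable.

Case p3 = True:
  Constraint (1) is violated (p3=T) — contradiction.
Case p3 = False:
  Constraint (4) is violated (p3=F) — contradiction.
Both cases fail — unsatisfiable.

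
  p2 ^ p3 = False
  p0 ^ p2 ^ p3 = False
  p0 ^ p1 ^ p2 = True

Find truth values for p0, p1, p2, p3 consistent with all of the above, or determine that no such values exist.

p0 = False, p1 = True, p2 = False, p3 = False

p2 ^ p3 = F ^ F = False ✓
p0 ^ p2 ^ p3 = F ^ F ^ F = False ✓
p0 ^ p1 ^ p2 = F ^ T ^ F = True ✓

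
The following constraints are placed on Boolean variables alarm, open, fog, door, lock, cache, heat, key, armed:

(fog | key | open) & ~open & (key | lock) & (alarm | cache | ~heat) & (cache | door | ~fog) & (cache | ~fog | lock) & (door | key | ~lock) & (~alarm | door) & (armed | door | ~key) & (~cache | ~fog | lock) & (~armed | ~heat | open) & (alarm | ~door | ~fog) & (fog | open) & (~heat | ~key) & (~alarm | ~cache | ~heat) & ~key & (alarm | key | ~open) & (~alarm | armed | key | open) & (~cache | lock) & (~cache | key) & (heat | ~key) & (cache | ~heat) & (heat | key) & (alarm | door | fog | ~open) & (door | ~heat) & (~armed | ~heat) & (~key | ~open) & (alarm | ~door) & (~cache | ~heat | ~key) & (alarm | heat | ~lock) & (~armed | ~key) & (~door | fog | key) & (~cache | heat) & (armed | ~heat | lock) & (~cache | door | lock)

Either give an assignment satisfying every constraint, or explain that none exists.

Case open = True:
  Clause (~open) is falsified — contradiction.
Case open = False:
  (fog | open) forces fog = True.
  (~key) forces key = False.
  (key | lock) forces lock = True.
  (door | key | ~lock) forces door = True.
  (alarm | ~door | ~fog) forces alarm = True.
  (~alarm | armed | key | open) forces armed = True.
  (~armed | ~heat | open) forces heat = False.
  Clause (heat | key) is falsified — contradiction.
Both cases fail, so the formula is unsatisfiable.

The formula is unsatisfiable.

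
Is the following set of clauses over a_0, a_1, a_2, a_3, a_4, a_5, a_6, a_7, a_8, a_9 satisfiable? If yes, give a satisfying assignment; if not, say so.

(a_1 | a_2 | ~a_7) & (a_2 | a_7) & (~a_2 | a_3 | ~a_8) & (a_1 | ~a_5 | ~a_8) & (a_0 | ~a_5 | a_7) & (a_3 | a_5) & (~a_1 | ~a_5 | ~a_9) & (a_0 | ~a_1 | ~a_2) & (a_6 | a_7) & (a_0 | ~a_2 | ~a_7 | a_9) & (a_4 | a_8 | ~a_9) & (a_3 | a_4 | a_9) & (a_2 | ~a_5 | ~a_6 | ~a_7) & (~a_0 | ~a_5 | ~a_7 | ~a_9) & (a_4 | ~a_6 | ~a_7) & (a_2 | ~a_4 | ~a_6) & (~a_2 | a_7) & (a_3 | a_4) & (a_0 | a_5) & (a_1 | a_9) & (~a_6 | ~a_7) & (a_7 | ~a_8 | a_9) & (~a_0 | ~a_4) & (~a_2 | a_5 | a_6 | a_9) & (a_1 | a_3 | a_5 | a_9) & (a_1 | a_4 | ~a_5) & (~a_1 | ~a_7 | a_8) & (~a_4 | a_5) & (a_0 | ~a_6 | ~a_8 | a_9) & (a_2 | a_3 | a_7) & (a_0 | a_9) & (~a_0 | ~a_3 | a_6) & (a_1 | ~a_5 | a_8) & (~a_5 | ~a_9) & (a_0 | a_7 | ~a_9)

Case a_0 = True:
  (~a_0 | ~a_4) forces a_4 = False.
  (a_3 | a_4) forces a_3 = True.
  (~a_0 | ~a_3 | a_6) forces a_6 = True.
  (a_4 | ~a_6 | ~a_7) forces a_7 = False.
  (a_2 | a_7) forces a_2 = True.
  Clause (~a_2 | a_7) is falsified — contradiction.
Case a_0 = False:
  (a_0 | a_5) forces a_5 = True.
  (a_0 | ~a_5 | a_7) forces a_7 = True.
  (~a_6 | ~a_7) forces a_6 = False.
  (a_0 | a_9) forces a_9 = True.
  Clause (~a_5 | ~a_9) is falsified — contradiction.
Both cases fail, so the formula is unsatisfiable.

Unsatisfiable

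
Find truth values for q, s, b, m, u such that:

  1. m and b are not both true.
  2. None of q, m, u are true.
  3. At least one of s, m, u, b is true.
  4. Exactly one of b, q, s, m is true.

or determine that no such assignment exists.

q = False; s = False; b = True; m = False; u = False

  (1) m=F, b=T — not both ✓
  (2) {q, m, u}: 0 true — none ✓
  (3) {s, m, u, b}: 1 true — at least one ✓
  (4) {b, q, s, m}: 1 true — exactly one ✓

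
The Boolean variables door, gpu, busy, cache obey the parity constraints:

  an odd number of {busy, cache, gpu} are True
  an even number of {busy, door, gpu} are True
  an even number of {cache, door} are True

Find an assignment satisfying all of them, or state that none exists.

Unsatisfiable — no assignment works.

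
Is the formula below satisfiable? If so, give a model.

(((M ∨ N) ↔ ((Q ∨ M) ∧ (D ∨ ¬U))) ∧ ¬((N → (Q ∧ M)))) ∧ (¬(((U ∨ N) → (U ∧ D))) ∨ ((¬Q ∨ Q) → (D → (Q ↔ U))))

U = False, Q = True, M = False, D = False, N = True

  ((M ∨ N) ↔ ((Q ∨ M) ∧ (D ∨ ¬U))) ∧ ¬((N → (Q ∧ M))) = True
    (M ∨ N) ↔ ((Q ∨ M) ∧ (D ∨ ¬U)) = True
      M ∨ N = True
      (Q ∨ M) ∧ (D ∨ ¬U) = True
        Q ∨ M = True
        D ∨ ¬U = True
          ¬U = True
    ¬((N → (Q ∧ M))) = True
      N → (Q ∧ M) = False
        Q ∧ M = False
  ¬(((U ∨ N) → (U ∧ D))) ∨ ((¬Q ∨ Q) → (D → (Q ↔ U))) = True
    ¬(((U ∨ N) → (U ∧ D))) = True
      (U ∨ N) → (U ∧ D) = False
        U ∨ N = True
        U ∧ D = False
    (¬Q ∨ Q) → (D → (Q ↔ U)) = True
      ¬Q ∨ Q = True
        ¬Q = False
      D → (Q ↔ U) = True
        Q ↔ U = False
Both conjuncts True, so the formula holds.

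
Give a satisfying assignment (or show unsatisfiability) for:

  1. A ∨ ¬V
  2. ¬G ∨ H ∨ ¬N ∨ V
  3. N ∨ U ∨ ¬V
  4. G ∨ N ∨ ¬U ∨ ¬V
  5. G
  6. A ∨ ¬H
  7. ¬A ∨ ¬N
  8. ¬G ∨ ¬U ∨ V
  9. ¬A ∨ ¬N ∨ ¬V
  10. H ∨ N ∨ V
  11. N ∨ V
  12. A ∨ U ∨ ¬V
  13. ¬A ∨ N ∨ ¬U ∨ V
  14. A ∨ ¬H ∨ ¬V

A=T, V=T, N=F, U=T, G=T, H=F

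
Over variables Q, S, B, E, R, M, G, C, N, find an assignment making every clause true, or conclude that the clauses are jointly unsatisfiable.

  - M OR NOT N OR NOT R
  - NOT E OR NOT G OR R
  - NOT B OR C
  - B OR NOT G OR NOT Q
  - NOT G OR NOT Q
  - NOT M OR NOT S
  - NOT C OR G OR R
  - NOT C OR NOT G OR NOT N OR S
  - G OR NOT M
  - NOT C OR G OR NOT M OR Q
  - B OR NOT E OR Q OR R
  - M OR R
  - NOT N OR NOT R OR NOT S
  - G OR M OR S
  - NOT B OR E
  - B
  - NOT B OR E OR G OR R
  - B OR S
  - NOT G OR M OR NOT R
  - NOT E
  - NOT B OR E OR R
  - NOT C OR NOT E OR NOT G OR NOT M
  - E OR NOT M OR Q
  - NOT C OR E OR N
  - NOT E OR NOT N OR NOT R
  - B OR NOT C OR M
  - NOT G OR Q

Case E = True:
  Clause (NOT E) is falsified — contradiction.
Case E = False:
  (NOT B OR E) forces B = False.
  Clause (B) is falsified — contradiction.
Both cases fail, so the formula is unsatisfiable.

Unsatisfiable — no assignment works.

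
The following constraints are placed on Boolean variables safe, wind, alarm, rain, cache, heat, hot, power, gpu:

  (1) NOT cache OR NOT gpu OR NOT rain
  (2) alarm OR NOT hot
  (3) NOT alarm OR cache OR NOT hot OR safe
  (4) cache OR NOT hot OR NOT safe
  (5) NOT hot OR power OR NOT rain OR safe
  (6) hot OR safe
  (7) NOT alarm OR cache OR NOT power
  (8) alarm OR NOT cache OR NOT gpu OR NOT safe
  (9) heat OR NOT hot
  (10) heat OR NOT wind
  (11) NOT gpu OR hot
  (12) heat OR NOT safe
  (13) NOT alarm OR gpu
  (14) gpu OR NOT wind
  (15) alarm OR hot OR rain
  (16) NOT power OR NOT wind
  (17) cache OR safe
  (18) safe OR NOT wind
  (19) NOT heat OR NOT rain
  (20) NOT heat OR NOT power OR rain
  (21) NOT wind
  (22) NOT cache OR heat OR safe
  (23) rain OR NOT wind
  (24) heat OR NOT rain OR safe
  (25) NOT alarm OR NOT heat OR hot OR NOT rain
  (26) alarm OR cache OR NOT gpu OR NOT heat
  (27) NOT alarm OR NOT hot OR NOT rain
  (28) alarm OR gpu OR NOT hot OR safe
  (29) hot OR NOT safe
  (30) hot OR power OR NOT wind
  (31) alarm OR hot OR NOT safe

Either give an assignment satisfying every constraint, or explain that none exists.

safe = False; wind = False; alarm = True; rain = False; cache = True; heat = True; hot = True; power = False; gpu = True

Unit clause (NOT wind) forces wind = False.
Set safe = False.
  then (hot OR safe) forces hot = True.
  then (heat OR NOT hot) forces heat = True.
  then (cache OR safe) forces cache = True.
  then (NOT heat OR NOT rain) forces rain = False.
  then (NOT heat OR NOT power OR rain) forces power = False.
  then (alarm OR NOT hot) forces alarm = True.
  then (NOT alarm OR gpu) forces gpu = True.
All clauses satisfied.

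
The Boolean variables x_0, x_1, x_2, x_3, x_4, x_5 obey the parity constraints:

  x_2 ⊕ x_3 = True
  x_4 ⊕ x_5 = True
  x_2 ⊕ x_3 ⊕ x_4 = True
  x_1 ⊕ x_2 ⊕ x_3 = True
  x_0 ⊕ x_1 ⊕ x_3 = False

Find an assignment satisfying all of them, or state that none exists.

x_0 = False; x_1 = False; x_2 = True; x_3 = False; x_4 = False; x_5 = True

x_2 ⊕ x_3 = T ⊕ F = True ✓
x_4 ⊕ x_5 = F ⊕ T = True ✓
x_2 ⊕ x_3 ⊕ x_4 = T ⊕ F ⊕ F = True ✓
x_1 ⊕ x_2 ⊕ x_3 = F ⊕ T ⊕ F = True ✓
x_0 ⊕ x_1 ⊕ x_3 = F ⊕ F ⊕ F = False ✓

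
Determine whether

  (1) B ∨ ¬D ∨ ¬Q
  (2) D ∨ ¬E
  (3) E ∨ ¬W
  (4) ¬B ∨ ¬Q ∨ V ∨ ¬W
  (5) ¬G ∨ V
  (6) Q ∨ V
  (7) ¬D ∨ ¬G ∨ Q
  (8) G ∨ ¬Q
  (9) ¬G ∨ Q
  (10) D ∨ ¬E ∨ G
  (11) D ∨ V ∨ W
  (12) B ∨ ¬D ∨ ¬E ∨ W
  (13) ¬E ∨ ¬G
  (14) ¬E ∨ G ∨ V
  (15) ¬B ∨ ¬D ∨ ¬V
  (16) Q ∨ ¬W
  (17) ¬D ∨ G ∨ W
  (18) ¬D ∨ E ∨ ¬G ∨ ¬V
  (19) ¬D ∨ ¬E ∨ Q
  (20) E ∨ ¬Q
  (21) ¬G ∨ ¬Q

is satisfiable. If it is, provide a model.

B = True; W = False; V = True; Q = False; G = False; D = False; E = False

Set B = True.
Try W = True:
  (E ∨ ¬W) forces E = True.
  (D ∨ ¬E) forces D = True.
  (¬E ∨ ¬G) forces G = False.
  (G ∨ ¬Q) forces Q = False.
  clause (Q ∨ ¬W) is falsified — backtrack.
So W = False.
Set V = True.
  then (¬B ∨ ¬D ∨ ¬V) forces D = False.
  then (D ∨ ¬E) forces E = False.
  then (E ∨ ¬Q) forces Q = False.
  then (¬G ∨ Q) forces G = False.
All clauses satisfied.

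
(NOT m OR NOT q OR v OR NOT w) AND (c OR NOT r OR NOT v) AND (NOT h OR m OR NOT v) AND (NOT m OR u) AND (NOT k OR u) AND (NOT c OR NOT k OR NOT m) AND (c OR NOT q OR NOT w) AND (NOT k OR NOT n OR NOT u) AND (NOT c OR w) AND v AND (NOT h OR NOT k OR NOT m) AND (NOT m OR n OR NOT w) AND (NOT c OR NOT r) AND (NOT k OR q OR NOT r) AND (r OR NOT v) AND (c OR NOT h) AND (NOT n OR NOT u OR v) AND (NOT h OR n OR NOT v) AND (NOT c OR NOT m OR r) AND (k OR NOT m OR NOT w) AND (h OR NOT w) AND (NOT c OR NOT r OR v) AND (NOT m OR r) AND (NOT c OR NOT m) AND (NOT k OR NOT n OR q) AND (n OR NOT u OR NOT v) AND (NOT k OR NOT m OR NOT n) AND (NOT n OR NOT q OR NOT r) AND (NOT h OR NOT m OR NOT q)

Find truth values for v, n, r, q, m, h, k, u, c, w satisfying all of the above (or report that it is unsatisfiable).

The formula is unsatisfiable.

Case v = True:
  (r OR NOT v) forces r = True.
  (c OR NOT r OR NOT v) forces c = True.
  Clause (NOT c OR NOT r) is falsified — contradiction.
Case v = False:
  Clause (v) is falsified — contradiction.
Both cases fail, so the formula is unsatisfiable.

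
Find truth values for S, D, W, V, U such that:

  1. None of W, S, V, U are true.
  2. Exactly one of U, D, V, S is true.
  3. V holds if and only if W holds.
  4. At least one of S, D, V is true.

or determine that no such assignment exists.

S = False; D = True; W = False; V = False; U = False

  (1) {W, S, V, U}: 0 true — none ✓
  (2) {U, D, V, S}: 1 true — exactly one ✓
  (3) V=F, W=F — same ✓
  (4) {S, D, V}: 1 true — at least one ✓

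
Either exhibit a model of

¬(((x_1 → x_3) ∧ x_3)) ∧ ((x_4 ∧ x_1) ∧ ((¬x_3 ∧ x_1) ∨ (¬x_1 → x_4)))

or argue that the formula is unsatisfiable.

x_1=T, x_3=F, x_4=T

  ¬(((x_1 → x_3) ∧ x_3)) = True
    (x_1 → x_3) ∧ x_3 = False
      x_1 → x_3 = False
  (x_4 ∧ x_1) ∧ ((¬x_3 ∧ x_1) ∨ (¬x_1 → x_4)) = True
    x_4 ∧ x_1 = True
    (¬x_3 ∧ x_1) ∨ (¬x_1 → x_4) = True
      ¬x_3 ∧ x_1 = True
        ¬x_3 = True
      ¬x_1 → x_4 = True
        ¬x_1 = False
Both conjuncts True, so the formula holds.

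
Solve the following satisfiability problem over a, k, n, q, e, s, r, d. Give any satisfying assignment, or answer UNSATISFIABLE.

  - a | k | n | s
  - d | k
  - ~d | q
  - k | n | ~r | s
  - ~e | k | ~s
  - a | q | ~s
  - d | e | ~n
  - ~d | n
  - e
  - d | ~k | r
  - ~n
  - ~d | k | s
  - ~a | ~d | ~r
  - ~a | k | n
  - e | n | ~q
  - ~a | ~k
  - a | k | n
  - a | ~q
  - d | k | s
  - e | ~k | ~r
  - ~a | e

a=F, k=T, n=F, q=F, e=T, s=F, r=T, d=F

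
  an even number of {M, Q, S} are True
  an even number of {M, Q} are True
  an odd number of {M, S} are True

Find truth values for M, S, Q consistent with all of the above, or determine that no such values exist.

M = True, S = False, Q = True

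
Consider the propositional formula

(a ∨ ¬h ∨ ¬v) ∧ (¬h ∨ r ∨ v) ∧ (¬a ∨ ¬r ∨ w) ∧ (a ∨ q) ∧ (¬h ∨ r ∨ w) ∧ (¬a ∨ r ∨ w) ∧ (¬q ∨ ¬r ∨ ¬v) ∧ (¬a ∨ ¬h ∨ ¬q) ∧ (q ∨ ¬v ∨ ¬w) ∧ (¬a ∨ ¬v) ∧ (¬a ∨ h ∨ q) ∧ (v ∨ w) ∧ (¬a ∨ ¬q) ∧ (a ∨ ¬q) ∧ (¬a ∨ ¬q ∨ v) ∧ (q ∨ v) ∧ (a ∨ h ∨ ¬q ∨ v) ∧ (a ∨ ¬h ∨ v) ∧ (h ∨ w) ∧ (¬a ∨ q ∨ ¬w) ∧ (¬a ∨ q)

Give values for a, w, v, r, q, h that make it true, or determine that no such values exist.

Case q = True:
  (¬a ∨ ¬q) forces a = False.
  Clause (a ∨ ¬q) is falsified — contradiction.
Case q = False:
  (a ∨ q) forces a = True.
  Clause (¬a ∨ q) is falsified — contradiction.
Both cases fail, so the formula is unsatisfiable.

No satisfying assignment exists.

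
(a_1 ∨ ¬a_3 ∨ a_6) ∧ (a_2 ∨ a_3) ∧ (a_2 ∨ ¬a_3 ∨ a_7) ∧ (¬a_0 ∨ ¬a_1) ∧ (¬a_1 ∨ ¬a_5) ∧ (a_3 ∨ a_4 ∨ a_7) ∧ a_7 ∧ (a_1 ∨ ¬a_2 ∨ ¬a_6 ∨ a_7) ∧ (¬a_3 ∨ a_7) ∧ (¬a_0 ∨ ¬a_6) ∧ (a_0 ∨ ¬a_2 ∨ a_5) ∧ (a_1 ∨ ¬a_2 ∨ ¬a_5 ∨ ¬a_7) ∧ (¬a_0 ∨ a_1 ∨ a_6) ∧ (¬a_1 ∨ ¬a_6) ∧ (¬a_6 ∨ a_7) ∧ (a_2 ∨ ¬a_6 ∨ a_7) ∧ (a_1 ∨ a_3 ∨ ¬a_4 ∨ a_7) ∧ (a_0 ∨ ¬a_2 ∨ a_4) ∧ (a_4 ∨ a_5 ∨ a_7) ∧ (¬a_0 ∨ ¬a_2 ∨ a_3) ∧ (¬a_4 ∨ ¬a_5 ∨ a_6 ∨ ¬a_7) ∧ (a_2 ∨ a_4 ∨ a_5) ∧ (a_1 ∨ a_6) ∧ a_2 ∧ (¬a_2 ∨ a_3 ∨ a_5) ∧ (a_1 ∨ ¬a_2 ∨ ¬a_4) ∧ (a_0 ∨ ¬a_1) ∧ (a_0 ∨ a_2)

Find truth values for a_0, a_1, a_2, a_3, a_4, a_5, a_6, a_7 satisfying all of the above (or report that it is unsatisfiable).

Case a_1 = True:
  (¬a_0 ∨ ¬a_1) forces a_0 = False.
  Clause (a_0 ∨ ¬a_1) is falsified — contradiction.
Case a_1 = False:
  (a_7) forces a_7 = True.
  (a_1 ∨ a_6) forces a_6 = True.
  (¬a_0 ∨ ¬a_6) forces a_0 = False.
  (a_2) forces a_2 = True.
  (a_0 ∨ ¬a_2 ∨ a_5) forces a_5 = True.
  Clause (a_1 ∨ ¬a_2 ∨ ¬a_5 ∨ ¬a_7) is falsified — contradiction.
Both cases fail, so the formula is unsatisfiable.

Unsatisfiable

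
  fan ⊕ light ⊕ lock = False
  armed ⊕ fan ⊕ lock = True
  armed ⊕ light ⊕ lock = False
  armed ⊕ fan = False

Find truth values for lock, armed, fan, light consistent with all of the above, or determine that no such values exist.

lock = True; armed = True; fan = True; light = False

fan ⊕ light ⊕ lock = T ⊕ F ⊕ T = False ✓
armed ⊕ fan ⊕ lock = T ⊕ T ⊕ T = True ✓
armed ⊕ light ⊕ lock = T ⊕ F ⊕ T = False ✓
armed ⊕ fan = T ⊕ T = False ✓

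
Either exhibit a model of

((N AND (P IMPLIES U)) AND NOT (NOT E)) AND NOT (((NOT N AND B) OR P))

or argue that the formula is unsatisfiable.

N = True; P = False; B = True; U = True; E = True

  (N AND (P IMPLIES U)) AND NOT (NOT E) = True
    N AND (P IMPLIES U) = True
      P IMPLIES U = True
    NOT (NOT E) = True
      NOT E = False
  NOT (((NOT N AND B) OR P)) = True
    (NOT N AND B) OR P = False
      NOT N AND B = False
        NOT N = False
Both conjuncts True, so the formula holds.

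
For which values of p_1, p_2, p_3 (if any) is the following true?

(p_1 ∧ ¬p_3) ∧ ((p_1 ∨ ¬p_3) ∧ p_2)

p_1=T; p_2=T; p_3=F

  p_1 ∧ ¬p_3 = True
    ¬p_3 = True
  (p_1 ∨ ¬p_3) ∧ p_2 = True
    p_1 ∨ ¬p_3 = True
      ¬p_3 = True
Both conjuncts True, so the formula holds.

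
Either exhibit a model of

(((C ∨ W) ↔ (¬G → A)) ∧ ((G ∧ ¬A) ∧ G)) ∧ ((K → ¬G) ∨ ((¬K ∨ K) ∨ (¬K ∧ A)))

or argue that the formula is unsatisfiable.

K = True, A = False, C = False, G = True, W = True

  ((C ∨ W) ↔ (¬G → A)) ∧ ((G ∧ ¬A) ∧ G) = True
    (C ∨ W) ↔ (¬G → A) = True
      C ∨ W = True
      ¬G → A = True
        ¬G = False
    (G ∧ ¬A) ∧ G = True
      G ∧ ¬A = True
        ¬A = True
  (K → ¬G) ∨ ((¬K ∨ K) ∨ (¬K ∧ A)) = True
    K → ¬G = False
      ¬G = False
    (¬K ∨ K) ∨ (¬K ∧ A) = True
      ¬K ∨ K = True
        ¬K = False
      ¬K ∧ A = False
        ¬K = False
Both conjuncts True, so the formula holds.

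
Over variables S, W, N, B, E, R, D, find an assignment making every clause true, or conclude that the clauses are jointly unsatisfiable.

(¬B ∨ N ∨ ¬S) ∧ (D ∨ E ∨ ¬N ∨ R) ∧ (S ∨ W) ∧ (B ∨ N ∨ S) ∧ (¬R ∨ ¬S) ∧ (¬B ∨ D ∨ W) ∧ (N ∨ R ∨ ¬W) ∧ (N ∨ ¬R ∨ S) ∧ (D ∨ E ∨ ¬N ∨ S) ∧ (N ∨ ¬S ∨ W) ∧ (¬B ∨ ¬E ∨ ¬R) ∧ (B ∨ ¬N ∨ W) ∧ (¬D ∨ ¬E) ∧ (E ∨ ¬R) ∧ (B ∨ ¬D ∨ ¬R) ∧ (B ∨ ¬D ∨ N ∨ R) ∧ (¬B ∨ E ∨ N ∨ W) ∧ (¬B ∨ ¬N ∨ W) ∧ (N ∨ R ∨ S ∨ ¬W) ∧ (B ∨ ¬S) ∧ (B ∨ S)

S=F; W=T; N=T; B=T; E=T; R=F; D=F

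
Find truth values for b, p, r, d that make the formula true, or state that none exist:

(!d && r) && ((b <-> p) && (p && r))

b = True; p = True; r = True; d = False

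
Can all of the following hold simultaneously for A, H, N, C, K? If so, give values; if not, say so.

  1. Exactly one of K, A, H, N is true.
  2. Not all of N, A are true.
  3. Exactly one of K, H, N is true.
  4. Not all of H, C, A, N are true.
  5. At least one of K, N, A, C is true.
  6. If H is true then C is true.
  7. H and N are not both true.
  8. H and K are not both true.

A = False; H = True; N = False; C = True; K = False

  (1) {K, A, H, N}: 1 true — exactly one ✓
  (2) {N, A}: 0/2 true — not all ✓
  (3) {K, H, N}: 1 true — exactly one ✓
  (4) {H, C, A, N}: 2/4 true — not all ✓
  (5) {K, N, A, C}: 1 true — at least one ✓
  (6) H=T ⇒ C: T ✓
  (7) H=T, N=F — not both ✓
  (8) H=T, K=F — not both ✓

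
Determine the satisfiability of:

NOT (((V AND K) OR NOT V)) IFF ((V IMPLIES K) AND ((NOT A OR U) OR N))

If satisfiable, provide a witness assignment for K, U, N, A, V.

K = True, U = False, N = False, A = True, V = True

  NOT (((V AND K) OR NOT V)) IFF ((V IMPLIES K) AND ((NOT A OR U) OR N)) = True
    NOT (((V AND K) OR NOT V)) = False
      (V AND K) OR NOT V = True
        V AND K = True
        NOT V = False
    (V IMPLIES K) AND ((NOT A OR U) OR N) = False
      V IMPLIES K = True
      (NOT A OR U) OR N = False
        NOT A OR U = False
          NOT A = False
The formula evaluates to True.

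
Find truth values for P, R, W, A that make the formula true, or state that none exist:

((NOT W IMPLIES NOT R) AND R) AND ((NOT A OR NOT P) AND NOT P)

P: False, R: True, W: True, A: False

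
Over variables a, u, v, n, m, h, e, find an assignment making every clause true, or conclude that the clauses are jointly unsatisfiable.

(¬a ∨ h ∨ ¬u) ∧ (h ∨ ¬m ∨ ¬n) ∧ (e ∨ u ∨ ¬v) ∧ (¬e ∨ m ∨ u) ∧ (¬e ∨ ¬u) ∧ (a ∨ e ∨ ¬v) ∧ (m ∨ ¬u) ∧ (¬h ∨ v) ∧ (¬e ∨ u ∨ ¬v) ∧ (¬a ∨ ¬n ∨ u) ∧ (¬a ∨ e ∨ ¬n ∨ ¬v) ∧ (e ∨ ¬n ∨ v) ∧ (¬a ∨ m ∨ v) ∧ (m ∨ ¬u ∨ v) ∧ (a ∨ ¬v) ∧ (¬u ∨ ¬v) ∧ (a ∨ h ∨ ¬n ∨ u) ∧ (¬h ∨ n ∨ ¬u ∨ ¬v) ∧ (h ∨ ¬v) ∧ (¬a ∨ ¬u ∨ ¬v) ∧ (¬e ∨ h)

a: False, u: True, v: False, n: False, m: True, h: False, e: False

Set a = False.
  then (a ∨ ¬v) forces v = False.
  then (¬h ∨ v) forces h = False.
  then (¬e ∨ h) forces e = False.
  then (e ∨ ¬n ∨ v) forces n = False.
Set u = True.
  then (m ∨ ¬u) forces m = True.
All clauses satisfied.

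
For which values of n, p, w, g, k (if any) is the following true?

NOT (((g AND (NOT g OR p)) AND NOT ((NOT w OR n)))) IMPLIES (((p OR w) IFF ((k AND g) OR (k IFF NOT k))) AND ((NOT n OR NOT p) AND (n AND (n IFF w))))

n: False, p: True, w: True, g: True, k: True

  NOT (((g AND (NOT g OR p)) AND NOT ((NOT w OR n)))) IMPLIES (((p OR w) IFF ((k AND g) OR (k IFF NOT k))) AND ((NOT n OR NOT p) AND (n AND (n IFF w)))) = True
    NOT (((g AND (NOT g OR p)) AND NOT ((NOT w OR n)))) = False
      (g AND (NOT g OR p)) AND NOT ((NOT w OR n)) = True
        g AND (NOT g OR p) = True
          NOT g OR p = True
            NOT g = False
        NOT ((NOT w OR n)) = True
          NOT w OR n = False
            NOT w = False
    ((p OR w) IFF ((k AND g) OR (k IFF NOT k))) AND ((NOT n OR NOT p) AND (n AND (n IFF w))) = False
      (p OR w) IFF ((k AND g) OR (k IFF NOT k)) = True
        p OR w = True
        (k AND g) OR (k IFF NOT k) = True
          k AND g = True
          k IFF NOT k = False
            NOT k = False
      (NOT n OR NOT p) AND (n AND (n IFF w)) = False
        NOT n OR NOT p = True
          NOT n = True
          NOT p = False
        n AND (n IFF w) = False
          n IFF w = False
The formula evaluates to True.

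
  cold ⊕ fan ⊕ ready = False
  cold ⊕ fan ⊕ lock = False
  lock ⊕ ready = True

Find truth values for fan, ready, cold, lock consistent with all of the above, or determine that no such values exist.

Adding constraints 1, 2, 3 mod 2: every variable appears an even number of times on the left, so the left side is 0.
But the right sides sum to 1 (mod 2). 0 ≠ 1 — the system is inconsistent.

The formula is unsatisfiable.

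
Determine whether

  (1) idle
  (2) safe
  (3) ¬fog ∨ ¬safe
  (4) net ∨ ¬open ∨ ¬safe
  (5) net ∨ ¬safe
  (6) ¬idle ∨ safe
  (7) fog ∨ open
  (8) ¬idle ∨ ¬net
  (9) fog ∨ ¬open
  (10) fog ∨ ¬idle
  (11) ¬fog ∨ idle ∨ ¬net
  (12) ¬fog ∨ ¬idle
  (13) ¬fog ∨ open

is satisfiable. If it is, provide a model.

No satisfying assignment exists.

Case idle = True:
  (safe) forces safe = True.
  (¬fog ∨ ¬safe) forces fog = False.
  Clause (fog ∨ ¬idle) is falsified — contradiction.
Case idle = False:
  Clause (idle) is falsified — contradiction.
Both cases fail, so the formula is unsatisfiable.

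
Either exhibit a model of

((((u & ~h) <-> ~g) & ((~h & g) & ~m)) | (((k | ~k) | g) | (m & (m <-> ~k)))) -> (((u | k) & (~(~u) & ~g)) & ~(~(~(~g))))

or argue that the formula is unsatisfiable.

Case g = True: the formula becomes ((~((u & ~h)) & (~h & ~m)) | True) -> (False & True) = False.
Case g = False: the formula simplifies to ~(((k | ~k) | (m & (m <-> ~k)))).
  k = True: this becomes ~((True | (m & ~m))) = False.
  k = False: this becomes ~((True | (m & m))) = False.
Both cases fail — unsatisfiable.

UNSATISFIABLE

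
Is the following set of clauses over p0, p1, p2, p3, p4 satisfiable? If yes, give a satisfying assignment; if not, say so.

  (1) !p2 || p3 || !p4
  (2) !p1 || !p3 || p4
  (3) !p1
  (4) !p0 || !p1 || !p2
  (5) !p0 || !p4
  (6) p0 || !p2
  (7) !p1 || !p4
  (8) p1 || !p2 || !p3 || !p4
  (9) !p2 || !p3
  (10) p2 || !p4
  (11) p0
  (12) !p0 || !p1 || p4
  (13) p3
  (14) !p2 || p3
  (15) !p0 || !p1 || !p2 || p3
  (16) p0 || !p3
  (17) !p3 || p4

Case p0 = True:
  (!p1) forces p1 = False.
  (!p0 || !p4) forces p4 = False.
  (p3) forces p3 = True.
  Clause (!p3 || p4) is falsified — contradiction.
Case p0 = False:
  Clause (p0) is falsified — contradiction.
Both cases fail, so the formula is unsatisfiable.

The formula is unsatisfiable.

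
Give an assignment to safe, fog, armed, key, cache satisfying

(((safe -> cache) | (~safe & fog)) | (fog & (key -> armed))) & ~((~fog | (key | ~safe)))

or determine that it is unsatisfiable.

safe = True, fog = True, armed = True, key = False, cache = False

  ((safe -> cache) | (~safe & fog)) | (fog & (key -> armed)) = True
    (safe -> cache) | (~safe & fog) = False
      safe -> cache = False
      ~safe & fog = False
        ~safe = False
    fog & (key -> armed) = True
      key -> armed = True
  ~((~fog | (key | ~safe))) = True
    ~fog | (key | ~safe) = False
      ~fog = False
      key | ~safe = False
        ~safe = False
Both conjuncts True, so the formula holds.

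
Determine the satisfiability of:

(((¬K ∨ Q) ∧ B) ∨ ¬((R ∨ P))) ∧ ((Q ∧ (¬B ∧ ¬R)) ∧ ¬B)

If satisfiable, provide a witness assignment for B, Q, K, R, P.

B=F; Q=T; K=F; R=F; P=F

  ((¬K ∨ Q) ∧ B) ∨ ¬((R ∨ P)) = True
    (¬K ∨ Q) ∧ B = False
      ¬K ∨ Q = True
        ¬K = True
    ¬((R ∨ P)) = True
      R ∨ P = False
  (Q ∧ (¬B ∧ ¬R)) ∧ ¬B = True
    Q ∧ (¬B ∧ ¬R) = True
      ¬B ∧ ¬R = True
        ¬B = True
        ¬R = True
    ¬B = True
Both conjuncts True, so the formula holds.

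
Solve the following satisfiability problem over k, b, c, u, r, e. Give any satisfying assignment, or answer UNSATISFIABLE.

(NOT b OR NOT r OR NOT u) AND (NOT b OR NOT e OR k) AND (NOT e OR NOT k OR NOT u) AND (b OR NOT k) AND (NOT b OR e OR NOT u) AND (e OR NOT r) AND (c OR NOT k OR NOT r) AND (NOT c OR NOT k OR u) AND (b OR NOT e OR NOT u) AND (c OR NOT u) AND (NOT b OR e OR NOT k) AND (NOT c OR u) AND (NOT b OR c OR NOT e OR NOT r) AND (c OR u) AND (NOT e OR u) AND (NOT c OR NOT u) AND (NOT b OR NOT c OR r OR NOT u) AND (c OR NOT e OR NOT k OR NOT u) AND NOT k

Case c = True:
  (NOT c OR u) forces u = True.
  Clause (NOT c OR NOT u) is falsified — contradiction.
Case c = False:
  (c OR NOT u) forces u = False.
  Clause (c OR u) is falsified — contradiction.
Both cases fail, so the formula is unsatisfiable.

Unsatisfiable — no assignment works.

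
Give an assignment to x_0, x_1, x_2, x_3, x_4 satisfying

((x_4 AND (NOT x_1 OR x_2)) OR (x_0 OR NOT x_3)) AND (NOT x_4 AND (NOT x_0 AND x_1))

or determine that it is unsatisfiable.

x_0=F, x_1=T, x_2=T, x_3=F, x_4=F

  (x_4 AND (NOT x_1 OR x_2)) OR (x_0 OR NOT x_3) = True
    x_4 AND (NOT x_1 OR x_2) = False
      NOT x_1 OR x_2 = True
        NOT x_1 = False
    x_0 OR NOT x_3 = True
      NOT x_3 = True
  NOT x_4 AND (NOT x_0 AND x_1) = True
    NOT x_4 = True
    NOT x_0 AND x_1 = True
      NOT x_0 = True
Both conjuncts True, so the formula holds.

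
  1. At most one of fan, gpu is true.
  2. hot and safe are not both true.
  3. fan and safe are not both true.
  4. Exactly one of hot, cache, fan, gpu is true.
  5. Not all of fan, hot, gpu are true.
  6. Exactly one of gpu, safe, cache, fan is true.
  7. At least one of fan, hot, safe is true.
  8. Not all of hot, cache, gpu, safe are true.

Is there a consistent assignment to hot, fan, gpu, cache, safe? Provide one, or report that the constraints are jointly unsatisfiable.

hot = False, fan = True, gpu = False, cache = False, safe = False

  (1) {fan, gpu}: 1 true — at most one ✓
  (2) hot=F, safe=F — not both ✓
  (3) fan=T, safe=F — not both ✓
  (4) {hot, cache, fan, gpu}: 1 true — exactly one ✓
  (5) {fan, hot, gpu}: 1/3 true — not all ✓
  (6) {gpu, safe, cache, fan}: 1 true — exactly one ✓
  (7) {fan, hot, safe}: 1 true — at least one ✓
  (8) {hot, cache, gpu, safe}: 0/4 true — not all ✓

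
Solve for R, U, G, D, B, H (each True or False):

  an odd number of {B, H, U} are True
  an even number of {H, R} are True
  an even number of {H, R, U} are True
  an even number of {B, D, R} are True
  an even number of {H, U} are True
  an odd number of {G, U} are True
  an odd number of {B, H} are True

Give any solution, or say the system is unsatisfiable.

R=F, U=F, G=T, D=T, B=T, H=F

{B, H, U}: 1 true → odd ✓
{H, R}: 0 true → even ✓
{H, R, U}: 0 true → even ✓
{B, D, R}: 2 true → even ✓
{H, U}: 0 true → even ✓
{G, U}: 1 true → odd ✓
{B, H}: 1 true → odd ✓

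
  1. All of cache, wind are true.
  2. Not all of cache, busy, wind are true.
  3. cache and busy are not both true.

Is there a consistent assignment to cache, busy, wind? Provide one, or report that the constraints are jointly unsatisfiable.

cache: True, busy: False, wind: True

  (1) {cache, wind}: all 2 true ✓
  (2) {cache, busy, wind}: 2/3 true — not all ✓
  (3) cache=T, busy=F — not both ✓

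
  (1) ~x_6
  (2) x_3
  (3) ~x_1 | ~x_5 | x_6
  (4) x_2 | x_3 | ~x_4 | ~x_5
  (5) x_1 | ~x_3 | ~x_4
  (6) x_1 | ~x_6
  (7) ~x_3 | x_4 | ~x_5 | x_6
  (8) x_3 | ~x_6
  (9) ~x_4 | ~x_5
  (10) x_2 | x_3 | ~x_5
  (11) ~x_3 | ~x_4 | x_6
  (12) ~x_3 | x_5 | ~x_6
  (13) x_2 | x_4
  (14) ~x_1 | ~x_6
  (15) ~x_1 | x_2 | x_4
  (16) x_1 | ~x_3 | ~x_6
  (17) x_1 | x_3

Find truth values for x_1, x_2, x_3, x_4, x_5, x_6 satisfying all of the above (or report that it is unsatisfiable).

Unit clause (~x_6) forces x_6 = False.
Unit clause (x_3) forces x_3 = True.
In (~x_3 | ~x_4 | x_6) only ~x_4 is left, so x_4 = False.
In (x_2 | x_4) only x_2 is left, so x_2 = True.
In (~x_3 | x_4 | ~x_5 | x_6) only ~x_5 is left, so x_5 = False.
Set x_1 = True.
All clauses satisfied.

x_1: True, x_2: True, x_3: True, x_4: False, x_5: False, x_6: False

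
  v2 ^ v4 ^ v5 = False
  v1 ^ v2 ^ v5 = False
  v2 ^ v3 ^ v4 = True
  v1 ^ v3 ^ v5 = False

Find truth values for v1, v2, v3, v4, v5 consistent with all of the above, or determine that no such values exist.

v1=T, v2=T, v3=T, v4=T, v5=F

v2 ^ v4 ^ v5 = T ^ T ^ F = False ✓
v1 ^ v2 ^ v5 = T ^ T ^ F = False ✓
v2 ^ v3 ^ v4 = T ^ T ^ T = True ✓
v1 ^ v3 ^ v5 = T ^ T ^ F = False ✓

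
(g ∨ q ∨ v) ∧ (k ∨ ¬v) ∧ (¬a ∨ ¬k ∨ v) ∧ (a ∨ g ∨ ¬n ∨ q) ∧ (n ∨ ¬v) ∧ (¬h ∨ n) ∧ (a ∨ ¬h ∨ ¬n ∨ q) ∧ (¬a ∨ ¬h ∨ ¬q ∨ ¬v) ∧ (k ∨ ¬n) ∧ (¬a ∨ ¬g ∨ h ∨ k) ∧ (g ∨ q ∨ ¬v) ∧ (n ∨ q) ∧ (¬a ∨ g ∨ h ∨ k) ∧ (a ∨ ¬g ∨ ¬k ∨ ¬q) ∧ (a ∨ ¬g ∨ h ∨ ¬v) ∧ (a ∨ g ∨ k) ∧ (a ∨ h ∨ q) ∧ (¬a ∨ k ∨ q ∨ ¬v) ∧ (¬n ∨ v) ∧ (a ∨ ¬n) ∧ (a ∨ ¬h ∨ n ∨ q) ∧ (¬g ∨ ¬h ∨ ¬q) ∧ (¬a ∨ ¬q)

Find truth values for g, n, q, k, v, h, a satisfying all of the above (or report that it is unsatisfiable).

Set g = True.
Set n = False.
  then (n ∨ ¬v) forces v = False.
  then (¬h ∨ n) forces h = False.
  then (n ∨ q) forces q = True.
  then (¬a ∨ ¬q) forces a = False.
  then (a ∨ ¬g ∨ ¬k ∨ ¬q) forces k = False.
All clauses satisfied.

g=T, n=F, q=T, k=F, v=F, h=F, a=F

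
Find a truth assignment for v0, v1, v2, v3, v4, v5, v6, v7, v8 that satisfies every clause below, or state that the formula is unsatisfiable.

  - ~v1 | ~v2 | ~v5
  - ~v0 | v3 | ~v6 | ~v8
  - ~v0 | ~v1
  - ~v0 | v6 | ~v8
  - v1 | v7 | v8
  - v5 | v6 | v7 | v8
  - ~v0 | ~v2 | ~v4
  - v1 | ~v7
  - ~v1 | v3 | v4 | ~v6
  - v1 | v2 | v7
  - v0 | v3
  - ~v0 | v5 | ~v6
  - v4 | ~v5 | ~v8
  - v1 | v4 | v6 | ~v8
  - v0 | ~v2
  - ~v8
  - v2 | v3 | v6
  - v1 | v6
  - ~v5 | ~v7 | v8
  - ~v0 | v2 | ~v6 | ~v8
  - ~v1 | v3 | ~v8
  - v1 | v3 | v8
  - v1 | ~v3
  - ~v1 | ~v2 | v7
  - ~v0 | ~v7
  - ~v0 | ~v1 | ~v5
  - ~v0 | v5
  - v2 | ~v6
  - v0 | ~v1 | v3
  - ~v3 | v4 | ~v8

Unit clause (~v8) forces v8 = False.
Set v0 = False.
  then (v0 | v3) forces v3 = True.
  then (v0 | ~v2) forces v2 = False.
  then (v1 | ~v3) forces v1 = True.
  then (v2 | ~v6) forces v6 = False.
Set v4 = False.
Set v5 = True.
  then (~v5 | ~v7 | v8) forces v7 = False.
All clauses satisfied.

v0: False, v1: True, v2: False, v3: True, v4: False, v5: True, v6: False, v7: False, v8: False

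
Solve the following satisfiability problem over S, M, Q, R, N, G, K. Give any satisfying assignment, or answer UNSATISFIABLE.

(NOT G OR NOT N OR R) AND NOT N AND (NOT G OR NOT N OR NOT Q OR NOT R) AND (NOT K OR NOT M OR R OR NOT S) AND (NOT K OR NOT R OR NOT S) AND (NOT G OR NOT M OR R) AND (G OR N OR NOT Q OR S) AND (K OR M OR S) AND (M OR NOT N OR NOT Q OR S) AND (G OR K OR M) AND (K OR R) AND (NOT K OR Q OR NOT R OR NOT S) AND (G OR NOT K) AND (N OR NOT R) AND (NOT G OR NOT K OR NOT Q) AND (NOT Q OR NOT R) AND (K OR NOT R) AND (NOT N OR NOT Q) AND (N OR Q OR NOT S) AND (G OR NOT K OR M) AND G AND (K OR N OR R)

S = False, M = False, Q = False, R = False, N = False, G = True, K = True

Unit clause (NOT N) forces N = False.
In (N OR NOT R) only NOT R is left, so R = False.
Unit clause (G) forces G = True.
In (K OR N OR R) only K is left, so K = True.
In (NOT G OR NOT M OR R) only NOT M is left, so M = False.
In (NOT G OR NOT K OR NOT Q) only NOT Q is left, so Q = False.
In (N OR Q OR NOT S) only NOT S is left, so S = False.
All clauses satisfied.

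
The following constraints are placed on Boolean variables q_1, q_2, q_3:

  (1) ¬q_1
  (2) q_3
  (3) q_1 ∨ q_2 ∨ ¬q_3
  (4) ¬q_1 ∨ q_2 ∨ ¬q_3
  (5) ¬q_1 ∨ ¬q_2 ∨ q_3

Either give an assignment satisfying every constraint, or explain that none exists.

Unit clause (¬q_1) forces q_1 = False.
Unit clause (q_3) forces q_3 = True.
In (q_1 ∨ q_2 ∨ ¬q_3) only q_2 is left, so q_2 = True.
Check each clause:
  (¬q_1): ¬q_1 holds.
  (q_3): q_3 holds.
  (q_1 ∨ q_2 ∨ ¬q_3): q_2 holds.
  (¬q_1 ∨ q_2 ∨ ¬q_3): ¬q_1 holds.
  (¬q_1 ∨ ¬q_2 ∨ q_3): ¬q_1 holds.
All clauses satisfied.

q_1 = False; q_2 = True; q_3 = True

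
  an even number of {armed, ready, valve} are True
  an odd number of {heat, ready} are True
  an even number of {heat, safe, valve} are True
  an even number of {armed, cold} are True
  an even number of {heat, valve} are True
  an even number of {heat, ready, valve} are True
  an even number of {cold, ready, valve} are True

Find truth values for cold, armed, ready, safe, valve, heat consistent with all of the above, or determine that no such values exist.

cold = True, armed = True, ready = False, safe = False, valve = True, heat = True

{armed, ready, valve}: 2 true → even ✓
{heat, ready}: 1 true → odd ✓
{heat, safe, valve}: 2 true → even ✓
{armed, cold}: 2 true → even ✓
{heat, valve}: 2 true → even ✓
{heat, ready, valve}: 2 true → even ✓
{cold, ready, valve}: 2 true → even ✓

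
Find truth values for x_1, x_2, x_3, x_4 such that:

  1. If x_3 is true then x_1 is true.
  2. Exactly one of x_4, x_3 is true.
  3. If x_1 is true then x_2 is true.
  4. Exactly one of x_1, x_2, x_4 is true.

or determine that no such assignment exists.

x_1 = False, x_2 = False, x_3 = False, x_4 = True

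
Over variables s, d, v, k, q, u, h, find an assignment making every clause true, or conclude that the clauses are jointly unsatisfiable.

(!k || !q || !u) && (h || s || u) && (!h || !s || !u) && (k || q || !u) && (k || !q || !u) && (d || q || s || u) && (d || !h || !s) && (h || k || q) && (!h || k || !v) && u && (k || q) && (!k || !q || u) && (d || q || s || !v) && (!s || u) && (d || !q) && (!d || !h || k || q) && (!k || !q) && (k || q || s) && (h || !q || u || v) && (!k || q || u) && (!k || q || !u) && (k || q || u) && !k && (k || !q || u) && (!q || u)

Unsatisfiable — no assignment works.

Case k = True:
  Clause (!k) is falsified — contradiction.
Case k = False:
  (u) forces u = True.
  (k || q || !u) forces q = True.
  Clause (k || !q || !u) is falsified — contradiction.
Both cases fail, so the formula is unsatisfiable.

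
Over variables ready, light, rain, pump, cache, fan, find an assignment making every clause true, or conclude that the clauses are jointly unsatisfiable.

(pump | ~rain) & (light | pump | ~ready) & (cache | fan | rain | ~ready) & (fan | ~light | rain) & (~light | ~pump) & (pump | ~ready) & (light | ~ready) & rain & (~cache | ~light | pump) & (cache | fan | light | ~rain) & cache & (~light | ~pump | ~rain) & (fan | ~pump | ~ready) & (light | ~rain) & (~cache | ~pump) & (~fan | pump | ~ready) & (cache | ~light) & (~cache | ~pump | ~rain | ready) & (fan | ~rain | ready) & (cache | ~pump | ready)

The formula is unsatisfiable.

Case rain = True:
  (pump | ~rain) forces pump = True.
  (~light | ~pump) forces light = False.
  Clause (light | ~rain) is falsified — contradiction.
Case rain = False:
  Clause (rain) is falsified — contradiction.
Both cases fail, so the formula is unsatisfiable.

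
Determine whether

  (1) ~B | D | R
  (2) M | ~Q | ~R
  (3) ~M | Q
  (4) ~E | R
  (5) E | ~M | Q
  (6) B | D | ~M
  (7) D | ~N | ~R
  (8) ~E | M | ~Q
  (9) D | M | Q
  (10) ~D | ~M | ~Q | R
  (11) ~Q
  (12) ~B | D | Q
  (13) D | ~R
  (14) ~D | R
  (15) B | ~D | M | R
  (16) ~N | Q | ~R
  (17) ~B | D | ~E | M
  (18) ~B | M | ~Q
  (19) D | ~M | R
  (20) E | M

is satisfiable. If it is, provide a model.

Unit clause (~Q) forces Q = False.
In (~M | Q) only ~M is left, so M = False.
In (D | M | Q) only D is left, so D = True.
In (~D | R) only R is left, so R = True.
In (~N | Q | ~R) only ~N is left, so N = False.
In (E | M) only E is left, so E = True.
Set B = True.
All clauses satisfied.

N = False; Q = False; R = True; B = True; M = False; E = True; D = True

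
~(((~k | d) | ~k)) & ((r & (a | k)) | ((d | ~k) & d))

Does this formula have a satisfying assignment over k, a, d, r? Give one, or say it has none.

k = True, a = True, d = False, r = True

  ~(((~k | d) | ~k)) = True
    (~k | d) | ~k = False
      ~k | d = False
        ~k = False
      ~k = False
  (r & (a | k)) | ((d | ~k) & d) = True
    r & (a | k) = True
      a | k = True
    (d | ~k) & d = False
      d | ~k = False
        ~k = False
Both conjuncts True, so the formula holds.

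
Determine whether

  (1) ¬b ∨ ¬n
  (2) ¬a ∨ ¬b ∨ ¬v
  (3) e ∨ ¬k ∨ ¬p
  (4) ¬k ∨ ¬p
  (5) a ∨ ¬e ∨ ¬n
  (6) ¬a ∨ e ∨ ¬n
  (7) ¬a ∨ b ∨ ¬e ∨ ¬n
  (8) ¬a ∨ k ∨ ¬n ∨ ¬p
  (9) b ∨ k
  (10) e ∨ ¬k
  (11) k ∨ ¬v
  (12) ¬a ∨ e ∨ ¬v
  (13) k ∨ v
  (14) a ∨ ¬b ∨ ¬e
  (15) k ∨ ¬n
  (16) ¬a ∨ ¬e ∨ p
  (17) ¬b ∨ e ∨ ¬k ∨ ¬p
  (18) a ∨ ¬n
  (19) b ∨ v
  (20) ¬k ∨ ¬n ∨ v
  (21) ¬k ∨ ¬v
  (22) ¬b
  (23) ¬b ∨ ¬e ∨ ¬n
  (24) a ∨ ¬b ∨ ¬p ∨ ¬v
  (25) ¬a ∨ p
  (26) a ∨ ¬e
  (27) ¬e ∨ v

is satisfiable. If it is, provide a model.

Case b = True:
  Clause (¬b) is falsified — contradiction.
Case b = False:
  (b ∨ k) forces k = True.
  (¬k ∨ ¬p) forces p = False.
  (e ∨ ¬k) forces e = True.
  (¬a ∨ ¬e ∨ p) forces a = False.
  Clause (a ∨ ¬e) is falsified — contradiction.
Both cases fail, so the formula is unsatisfiable.

UNSATISFIABLE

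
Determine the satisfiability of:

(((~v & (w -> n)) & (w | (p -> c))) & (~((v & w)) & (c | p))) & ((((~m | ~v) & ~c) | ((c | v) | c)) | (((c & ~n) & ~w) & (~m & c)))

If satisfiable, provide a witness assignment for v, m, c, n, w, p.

v: False; m: True; c: True; n: False; w: False; p: True

  ((~v & (w -> n)) & (w | (p -> c))) & (~((v & w)) & (c | p)) = True
    (~v & (w -> n)) & (w | (p -> c)) = True
      ~v & (w -> n) = True
        ~v = True
        w -> n = True
      w | (p -> c) = True
        p -> c = True
    ~((v & w)) & (c | p) = True
      ~((v & w)) = True
        v & w = False
      c | p = True
  (((~m | ~v) & ~c) | ((c | v) | c)) | (((c & ~n) & ~w) & (~m & c)) = True
    ((~m | ~v) & ~c) | ((c | v) | c) = True
      (~m | ~v) & ~c = False
        ~m | ~v = True
          ~m = False
          ~v = True
        ~c = False
      (c | v) | c = True
        c | v = True
    ((c & ~n) & ~w) & (~m & c) = False
      (c & ~n) & ~w = True
        c & ~n = True
          ~n = True
        ~w = True
      ~m & c = False
        ~m = False
Both conjuncts True, so the formula holds.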